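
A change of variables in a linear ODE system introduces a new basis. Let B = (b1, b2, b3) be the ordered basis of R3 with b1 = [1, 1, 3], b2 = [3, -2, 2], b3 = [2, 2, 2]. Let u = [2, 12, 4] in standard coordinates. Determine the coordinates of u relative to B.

[0, -2, 4]

[u]_B is the unique c with M c = u, where M has columns b1, ..., b3.
Gaussian elimination on [M | u] yields c = (0, -2, 4).
Check: 0·b1 - 2b2 + 4b3 = [2, 12, 4].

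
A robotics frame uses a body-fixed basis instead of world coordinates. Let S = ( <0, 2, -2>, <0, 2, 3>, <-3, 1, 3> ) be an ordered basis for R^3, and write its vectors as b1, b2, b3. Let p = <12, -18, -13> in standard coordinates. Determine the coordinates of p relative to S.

We seek scalars with c_1 b1 + ... + c_3 b3 = p; equivalently solve M c = p where the columns of M are b1, ..., b3.
Solving this 3x3 system gives c = (-4, -3, -4).
Check: -4b1 - 3b2 - 4b3 = <12, -18, -13>.

<-4, -3, -4>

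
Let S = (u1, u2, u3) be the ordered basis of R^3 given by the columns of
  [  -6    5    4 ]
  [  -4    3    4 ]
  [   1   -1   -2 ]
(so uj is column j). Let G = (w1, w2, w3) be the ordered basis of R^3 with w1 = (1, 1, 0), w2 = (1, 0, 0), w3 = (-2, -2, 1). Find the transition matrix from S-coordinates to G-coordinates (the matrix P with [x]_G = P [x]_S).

[[-2, 1, 0], [-2, 2, 0], [1, -1, -2]]

Take x = uj: its S-coordinates are the j-th standard unit vector, so P e_j — column j of P — equals [uj]_G.
u1 = -2w1 - 2w2 + w3, giving column 1 = (-2, -2, 1); repeating for each j gives P = [[-2, 1, 0], [-2, 2, 0], [1, -1, -2]].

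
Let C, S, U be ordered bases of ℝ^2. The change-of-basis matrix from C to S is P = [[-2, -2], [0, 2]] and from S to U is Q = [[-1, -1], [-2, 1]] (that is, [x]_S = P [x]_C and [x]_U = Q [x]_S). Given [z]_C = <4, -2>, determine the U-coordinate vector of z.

<8, 4>

First [z]_S = P [z]_C = <-4, -4>.
Then [z]_U = Q [z]_S = <8, 4>.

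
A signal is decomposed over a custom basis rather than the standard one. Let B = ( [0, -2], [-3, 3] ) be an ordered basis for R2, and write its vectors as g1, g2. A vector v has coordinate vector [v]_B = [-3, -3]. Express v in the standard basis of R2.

[9, -3]

By definition v = -3g1 - 3g2.
Summing componentwise gives [9, -3].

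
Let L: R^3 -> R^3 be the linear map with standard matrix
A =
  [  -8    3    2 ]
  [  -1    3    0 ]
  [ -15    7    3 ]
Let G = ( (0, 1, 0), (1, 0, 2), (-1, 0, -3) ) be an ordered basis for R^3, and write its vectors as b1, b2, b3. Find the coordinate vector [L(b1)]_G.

Compute L(b1) = A b1 = (3, 3, 7) in standard coordinates.
Then write this in G-coordinates: solve for y in y_1 b1 + ... + y_3 b3 = (3, 3, 7).
This gives y = (3, 2, -1), which is column 1 of [L]_G.

(3, 2, -1)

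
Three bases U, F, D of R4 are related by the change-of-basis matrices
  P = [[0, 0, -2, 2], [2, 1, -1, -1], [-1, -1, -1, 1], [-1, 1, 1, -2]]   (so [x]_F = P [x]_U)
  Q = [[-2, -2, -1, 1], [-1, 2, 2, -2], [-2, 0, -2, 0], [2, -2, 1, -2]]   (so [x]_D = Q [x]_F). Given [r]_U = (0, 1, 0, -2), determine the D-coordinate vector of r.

(10, -6, 14, -27)

Apply P to get F-coordinates (-4, 3, -3, 5), then Q to get D-coordinates.
The result is [r]_D = (10, -6, 14, -27).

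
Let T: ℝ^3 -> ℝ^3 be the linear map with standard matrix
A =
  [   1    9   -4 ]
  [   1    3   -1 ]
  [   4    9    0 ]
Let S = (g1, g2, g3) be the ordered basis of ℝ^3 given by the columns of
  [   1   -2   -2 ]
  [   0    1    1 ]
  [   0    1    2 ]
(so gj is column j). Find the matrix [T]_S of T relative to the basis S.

Let P have columns g1, ..., g3. Then [T]_S = P^(-1) A P.
Here det P = 1, so P^(-1) is integer; computing A P first and then P^(-1)(A P) gives [[3, 3, -3], [-2, -1, -3], [3, 1, 2]].

[[3, 3, -3], [-2, -1, -3], [3, 1, 2]]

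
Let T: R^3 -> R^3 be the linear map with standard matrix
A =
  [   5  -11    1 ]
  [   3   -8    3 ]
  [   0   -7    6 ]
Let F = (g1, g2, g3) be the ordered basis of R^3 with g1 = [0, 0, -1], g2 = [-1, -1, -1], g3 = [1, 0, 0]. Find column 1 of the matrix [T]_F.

Column 1 of [T]_F is the F-coordinate vector of T(g1).
In standard coordinates T(g1) = A g1 = [-1, -3, -6].
Converting to F: [-1, -3, -6] = 3g1 + 3g2 + 2g3, so the coordinate vector is [3, 3, 2].

[3, 3, 2]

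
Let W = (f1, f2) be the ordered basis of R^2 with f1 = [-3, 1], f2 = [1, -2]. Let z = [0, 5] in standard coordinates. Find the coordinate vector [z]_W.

[-1, -3]

We seek scalars with c_1 f1 + c_2 f2 = z; equivalently solve M c = z where the columns of M are f1, f2.
System: -3c_1 + c_2 = 0, c_1 - 2c_2 = 5; solving gives c_1 = -1, c_2 = -3.
Check: -f1 - 3f2 = [0, 5].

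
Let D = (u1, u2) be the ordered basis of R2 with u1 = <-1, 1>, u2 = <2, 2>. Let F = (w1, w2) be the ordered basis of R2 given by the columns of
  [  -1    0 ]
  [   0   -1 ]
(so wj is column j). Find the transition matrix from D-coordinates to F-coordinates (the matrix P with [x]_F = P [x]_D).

Column j of P is [uj]_F, since P maps D-coordinates to F-coordinates.
Expressing u1 in F: u1 = w1 - w2, so column 1 of P is <1, -1>.
Doing the same for each uj gives P = [[1, -2], [-1, -2]].

[[1, -2], [-1, -2]]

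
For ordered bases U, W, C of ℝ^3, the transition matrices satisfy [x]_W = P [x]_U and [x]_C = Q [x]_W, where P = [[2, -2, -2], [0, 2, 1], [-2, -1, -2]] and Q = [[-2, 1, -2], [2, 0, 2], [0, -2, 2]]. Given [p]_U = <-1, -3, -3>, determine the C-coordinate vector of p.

First [p]_W = P [p]_U = <10, -9, 11>.
Then [p]_C = Q [p]_W = <-51, 42, 40>.

<-51, 42, 40>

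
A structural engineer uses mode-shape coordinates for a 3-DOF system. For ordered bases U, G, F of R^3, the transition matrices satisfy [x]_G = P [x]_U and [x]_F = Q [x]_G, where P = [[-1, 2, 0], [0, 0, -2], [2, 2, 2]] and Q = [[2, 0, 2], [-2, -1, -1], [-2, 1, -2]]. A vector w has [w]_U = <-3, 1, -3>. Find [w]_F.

<-10, -6, 16>

Apply P to get G-coordinates <5, 6, -10>, then Q to get F-coordinates.
The result is [w]_F = <-10, -6, 16>.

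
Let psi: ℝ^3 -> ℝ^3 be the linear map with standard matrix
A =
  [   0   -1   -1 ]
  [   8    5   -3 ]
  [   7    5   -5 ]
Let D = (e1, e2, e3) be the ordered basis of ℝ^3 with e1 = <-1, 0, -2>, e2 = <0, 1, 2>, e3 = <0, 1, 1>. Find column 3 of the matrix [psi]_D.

<2, 2, 0>

Column 3 of [psi]_D is the D-coordinate vector of psi(e3).
In standard coordinates psi(e3) = A e3 = <-2, 2, 0>.
Converting to D: <-2, 2, 0> = 2e1 + 2e2 + 0·e3, so the coordinate vector is <2, 2, 0>.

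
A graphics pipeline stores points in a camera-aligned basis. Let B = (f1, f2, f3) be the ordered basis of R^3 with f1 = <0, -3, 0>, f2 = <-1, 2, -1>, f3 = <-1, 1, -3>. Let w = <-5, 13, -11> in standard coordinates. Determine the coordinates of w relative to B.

Write w = c_1 f1 + ... + c_3 f3 and solve for the c_i.
Gaussian elimination on [M | w] yields c = (-2, 2, 3).
Check: -2f1 + 2f2 + 3f3 = <-5, 13, -11>.

<-2, 2, 3>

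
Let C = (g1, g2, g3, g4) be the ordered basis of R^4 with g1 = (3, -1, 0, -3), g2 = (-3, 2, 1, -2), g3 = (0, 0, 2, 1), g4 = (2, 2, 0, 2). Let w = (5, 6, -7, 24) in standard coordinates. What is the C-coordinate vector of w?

(-4, -3, -2, 4)

We seek scalars with c_1 g1 + ... + c_4 g4 = w; equivalently solve M c = w where the columns of M are g1, ..., g4.
Gaussian elimination on [M | w] yields c = (-4, -3, -2, 4).
Check: -4g1 - 3g2 - 2g3 + 4g4 = (5, 6, -7, 24).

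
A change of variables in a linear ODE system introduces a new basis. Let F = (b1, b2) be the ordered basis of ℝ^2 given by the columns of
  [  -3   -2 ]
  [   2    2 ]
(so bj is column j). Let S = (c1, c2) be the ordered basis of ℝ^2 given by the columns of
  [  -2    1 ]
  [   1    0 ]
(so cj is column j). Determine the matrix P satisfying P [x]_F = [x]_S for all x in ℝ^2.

Column j of P is [bj]_S, since P maps F-coordinates to S-coordinates.
Expressing b1 in S: b1 = 2c1 + c2, so column 1 of P is <2, 1>.
Doing the same for each bj gives P = [[2, 2], [1, 2]].

[[2, 2], [1, 2]]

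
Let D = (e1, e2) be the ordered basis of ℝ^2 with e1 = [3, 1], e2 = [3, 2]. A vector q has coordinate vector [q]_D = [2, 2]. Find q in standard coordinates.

q = M [q]_D, where M has columns e1, e2.
Carrying out the matrix-vector product, q = [12, 6].

[12, 6]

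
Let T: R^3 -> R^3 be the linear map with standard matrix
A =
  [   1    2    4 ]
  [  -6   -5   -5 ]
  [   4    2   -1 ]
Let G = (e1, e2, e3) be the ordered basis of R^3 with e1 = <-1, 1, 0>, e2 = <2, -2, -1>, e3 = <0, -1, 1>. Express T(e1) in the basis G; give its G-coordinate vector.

Column 1 of [T]_G is the G-coordinate vector of T(e1).
In standard coordinates T(e1) = A e1 = <1, 1, -2>.
Converting to G: <1, 1, -2> = -e1 + 0·e2 - 2e3, so the coordinate vector is <-1, 0, -2>.

<-1, 0, -2>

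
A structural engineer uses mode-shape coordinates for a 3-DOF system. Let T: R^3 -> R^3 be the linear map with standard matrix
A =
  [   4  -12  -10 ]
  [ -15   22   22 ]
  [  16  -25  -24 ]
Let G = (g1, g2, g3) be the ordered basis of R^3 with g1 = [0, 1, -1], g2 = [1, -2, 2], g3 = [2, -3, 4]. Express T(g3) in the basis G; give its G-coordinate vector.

[-3, -2, 3]

Column 3 of [T]_G is the G-coordinate vector of T(g3).
In standard coordinates T(g3) = A g3 = [4, -8, 11].
Converting to G: [4, -8, 11] = -3g1 - 2g2 + 3g3, so the coordinate vector is [-3, -2, 3].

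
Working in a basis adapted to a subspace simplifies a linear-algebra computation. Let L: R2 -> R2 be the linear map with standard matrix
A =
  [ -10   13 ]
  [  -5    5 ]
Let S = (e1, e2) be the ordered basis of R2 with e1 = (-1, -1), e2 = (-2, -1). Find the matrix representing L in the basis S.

The j-th column of [L]_S is [L(ej)]_S.
L(e1) = A e1 = (-3, 0) = -3e1 + 3e2, so column 1 is (-3, 3).
Repeating for e2 and assembling the columns gives [[-3, -3], [3, -2]].

[[-3, -3], [3, -2]]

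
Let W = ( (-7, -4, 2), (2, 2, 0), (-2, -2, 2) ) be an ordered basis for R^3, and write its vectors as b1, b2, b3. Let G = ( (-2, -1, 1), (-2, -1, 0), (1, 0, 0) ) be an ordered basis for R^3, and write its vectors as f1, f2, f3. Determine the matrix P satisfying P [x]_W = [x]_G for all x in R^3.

Column j of P is [bj]_G, since P maps W-coordinates to G-coordinates.
Expressing b1 in G: b1 = 2f1 + 2f2 + f3, so column 1 of P is (2, 2, 1).
Doing the same for each bj gives P = [[2, 0, 2], [2, -2, 0], [1, -2, 2]].

[[2, 0, 2], [2, -2, 0], [1, -2, 2]]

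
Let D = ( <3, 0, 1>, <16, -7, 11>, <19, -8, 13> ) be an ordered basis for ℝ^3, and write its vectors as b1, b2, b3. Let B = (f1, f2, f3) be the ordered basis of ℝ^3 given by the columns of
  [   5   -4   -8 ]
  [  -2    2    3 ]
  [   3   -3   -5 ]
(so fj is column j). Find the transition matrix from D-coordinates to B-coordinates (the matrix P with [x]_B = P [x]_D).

[[-1, 0, -1], [2, -2, -2], [-2, -1, -2]]

Let M have columns bj and N have columns fj. Then for every x, N [x]_B = x = M [x]_D, so P = N^(-1) M.
Since det N = -1, N^(-1) has integer entries; multiplying gives P = [[-1, 0, -1], [2, -2, -2], [-2, -1, -2]].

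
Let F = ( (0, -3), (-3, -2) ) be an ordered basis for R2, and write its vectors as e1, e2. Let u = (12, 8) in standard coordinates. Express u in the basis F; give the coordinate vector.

[u]_F is the unique c with M c = u, where M has columns e1, e2.
System: 0c_1 - 3c_2 = 12, -3c_1 - 2c_2 = 8; solving gives c_1 = 0, c_2 = -4.
Check: 0·e1 - 4e2 = (12, 8).

(0, -4)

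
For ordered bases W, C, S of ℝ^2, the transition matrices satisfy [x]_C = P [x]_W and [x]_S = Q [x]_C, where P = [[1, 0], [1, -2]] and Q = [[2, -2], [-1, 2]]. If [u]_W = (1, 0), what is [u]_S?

(0, 1)

First [u]_C = P [u]_W = (1, 1).
Then [u]_S = Q [u]_C = (0, 1).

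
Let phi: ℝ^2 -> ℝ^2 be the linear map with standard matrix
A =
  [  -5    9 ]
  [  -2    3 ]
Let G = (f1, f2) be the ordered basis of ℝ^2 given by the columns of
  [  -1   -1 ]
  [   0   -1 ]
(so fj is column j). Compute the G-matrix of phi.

Let P have columns f1, f2. Then [phi]_G = P^(-1) A P.
Here det P = 1, so P^(-1) is integer; computing A P first and then P^(-1)(A P) gives [[-3, 3], [-2, 1]].

[[-3, 3], [-2, 1]]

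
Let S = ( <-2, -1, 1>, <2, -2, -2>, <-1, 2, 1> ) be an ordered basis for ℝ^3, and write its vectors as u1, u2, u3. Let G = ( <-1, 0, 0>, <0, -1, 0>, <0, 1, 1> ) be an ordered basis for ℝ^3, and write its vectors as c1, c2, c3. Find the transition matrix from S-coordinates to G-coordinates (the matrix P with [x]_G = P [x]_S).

Column j of P is [uj]_G, since P maps S-coordinates to G-coordinates.
Expressing u1 in G: u1 = 2c1 + 2c2 + c3, so column 1 of P is <2, 2, 1>.
Doing the same for each uj gives P = [[2, -2, 1], [2, 0, -1], [1, -2, 1]].

[[2, -2, 1], [2, 0, -1], [1, -2, 1]]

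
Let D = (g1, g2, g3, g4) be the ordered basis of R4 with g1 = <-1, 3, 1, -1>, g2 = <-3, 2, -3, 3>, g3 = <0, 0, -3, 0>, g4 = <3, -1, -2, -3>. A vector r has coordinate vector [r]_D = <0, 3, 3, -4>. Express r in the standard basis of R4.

r = M [r]_D, where M has columns g1, ..., g4.
Carrying out the matrix-vector product, r = <-21, 10, -10, 21>.

<-21, 10, -10, 21>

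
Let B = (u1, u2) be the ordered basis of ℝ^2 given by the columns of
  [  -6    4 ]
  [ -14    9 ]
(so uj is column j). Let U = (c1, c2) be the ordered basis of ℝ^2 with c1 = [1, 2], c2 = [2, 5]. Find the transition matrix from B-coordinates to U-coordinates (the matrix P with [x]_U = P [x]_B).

Column j of P is [uj]_U, since P maps B-coordinates to U-coordinates.
Expressing u1 in U: u1 = -2c1 - 2c2, so column 1 of P is [-2, -2].
Doing the same for each uj gives P = [[-2, 2], [-2, 1]].

[[-2, 2], [-2, 1]]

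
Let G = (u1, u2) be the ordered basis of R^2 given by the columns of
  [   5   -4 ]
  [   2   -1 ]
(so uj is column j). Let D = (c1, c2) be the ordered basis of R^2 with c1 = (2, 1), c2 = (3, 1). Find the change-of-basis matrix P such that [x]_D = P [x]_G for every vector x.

Let M have columns uj and N have columns cj. Then for every x, N [x]_D = x = M [x]_G, so P = N^(-1) M.
Since det N = -1, N^(-1) has integer entries; multiplying gives P = [[1, 1], [1, -2]].

[[1, 1], [1, -2]]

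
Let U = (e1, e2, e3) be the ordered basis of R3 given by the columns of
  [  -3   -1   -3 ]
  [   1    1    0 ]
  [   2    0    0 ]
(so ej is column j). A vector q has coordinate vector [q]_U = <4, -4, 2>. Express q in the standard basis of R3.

<-14, 0, 8>

By definition q = 4e1 - 4e2 + 2e3.
Summing componentwise gives <-14, 0, 8>.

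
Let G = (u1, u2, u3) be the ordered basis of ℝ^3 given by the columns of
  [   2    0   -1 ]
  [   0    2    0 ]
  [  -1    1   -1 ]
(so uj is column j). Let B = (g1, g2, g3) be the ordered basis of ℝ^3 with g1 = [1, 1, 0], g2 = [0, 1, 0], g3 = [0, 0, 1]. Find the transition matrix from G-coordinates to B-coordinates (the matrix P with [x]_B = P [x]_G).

[[2, 0, -1], [-2, 2, 1], [-1, 1, -1]]

Take x = uj: its G-coordinates are the j-th standard unit vector, so P e_j — column j of P — equals [uj]_B.
u1 = 2g1 - 2g2 - g3, giving column 1 = [2, -2, -1]; repeating for each j gives P = [[2, 0, -1], [-2, 2, 1], [-1, 1, -1]].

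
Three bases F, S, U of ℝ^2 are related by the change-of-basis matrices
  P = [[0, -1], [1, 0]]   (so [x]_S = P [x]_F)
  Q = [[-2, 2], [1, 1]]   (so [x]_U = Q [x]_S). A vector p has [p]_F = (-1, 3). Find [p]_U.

(4, -4)

First [p]_S = P [p]_F = (-3, -1).
Then [p]_U = Q [p]_S = (4, -4).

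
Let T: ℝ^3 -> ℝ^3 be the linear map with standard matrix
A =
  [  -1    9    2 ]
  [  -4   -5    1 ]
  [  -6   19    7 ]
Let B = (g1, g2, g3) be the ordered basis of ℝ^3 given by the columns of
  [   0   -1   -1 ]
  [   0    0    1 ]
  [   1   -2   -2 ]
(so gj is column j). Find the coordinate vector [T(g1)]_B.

Column 1 of [T]_B is the B-coordinate vector of T(g1).
In standard coordinates T(g1) = A g1 = <2, 1, 7>.
Converting to B: <2, 1, 7> = 3g1 - 3g2 + g3, so the coordinate vector is <3, -3, 1>.

<3, -3, 1>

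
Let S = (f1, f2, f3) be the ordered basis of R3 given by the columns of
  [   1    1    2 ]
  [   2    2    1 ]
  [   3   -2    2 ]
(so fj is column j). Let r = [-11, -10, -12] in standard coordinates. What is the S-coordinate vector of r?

[-2, -1, -4]

We seek scalars with c_1 f1 + ... + c_3 f3 = r; equivalently solve M c = r where the columns of M are f1, ..., f3.
Gaussian elimination on [M | r] yields c = (-2, -1, -4).
Check: -2f1 - f2 - 4f3 = [-11, -10, -12].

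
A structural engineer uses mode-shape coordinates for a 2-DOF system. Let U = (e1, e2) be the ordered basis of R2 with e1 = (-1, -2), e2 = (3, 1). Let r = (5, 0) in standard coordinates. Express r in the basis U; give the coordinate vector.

(1, 2)

We seek scalars with c_1 e1 + c_2 e2 = r; equivalently solve M c = r where the columns of M are e1, e2.
System: -c_1 + 3c_2 = 5, -2c_1 + c_2 = 0; solving gives c_1 = 1, c_2 = 2.
Check: e1 + 2e2 = (5, 0).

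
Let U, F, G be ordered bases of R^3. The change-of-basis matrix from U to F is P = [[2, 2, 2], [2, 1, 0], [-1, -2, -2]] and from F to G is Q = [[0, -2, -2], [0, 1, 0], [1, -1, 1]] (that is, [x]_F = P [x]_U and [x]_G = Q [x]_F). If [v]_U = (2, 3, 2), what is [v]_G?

(10, 7, -5)

First [v]_F = P [v]_U = (14, 7, -12).
Then [v]_G = Q [v]_F = (10, 7, -5).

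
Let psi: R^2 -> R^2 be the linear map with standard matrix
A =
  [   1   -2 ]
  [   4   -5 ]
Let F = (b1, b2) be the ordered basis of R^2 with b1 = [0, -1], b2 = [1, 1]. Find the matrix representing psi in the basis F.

The j-th column of [psi]_F is [psi(bj)]_F.
psi(b1) = A b1 = [2, 5] = -3b1 + 2b2, so column 1 is [-3, 2].
Repeating for b2 and assembling the columns gives [[-3, 0], [2, -1]].

[[-3, 0], [2, -1]]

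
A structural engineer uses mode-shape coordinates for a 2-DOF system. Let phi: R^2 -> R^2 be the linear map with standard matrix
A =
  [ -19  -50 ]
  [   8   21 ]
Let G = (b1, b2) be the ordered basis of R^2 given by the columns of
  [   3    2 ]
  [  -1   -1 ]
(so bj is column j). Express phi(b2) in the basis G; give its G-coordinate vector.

Column 2 of [phi]_G is the G-coordinate vector of phi(b2).
In standard coordinates phi(b2) = A b2 = <12, -5>.
Converting to G: <12, -5> = 2b1 + 3b2, so the coordinate vector is <2, 3>.

<2, 3>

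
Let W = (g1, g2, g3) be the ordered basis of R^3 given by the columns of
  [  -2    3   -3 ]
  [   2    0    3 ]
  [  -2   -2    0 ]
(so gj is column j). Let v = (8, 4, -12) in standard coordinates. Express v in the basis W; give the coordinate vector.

(2, 4, 0)

Write v = c_1 g1 + ... + c_3 g3 and solve for the c_i.
Gaussian elimination on [M | v] yields c = (2, 4, 0).
Check: 2g1 + 4g2 + 0·g3 = (8, 4, -12).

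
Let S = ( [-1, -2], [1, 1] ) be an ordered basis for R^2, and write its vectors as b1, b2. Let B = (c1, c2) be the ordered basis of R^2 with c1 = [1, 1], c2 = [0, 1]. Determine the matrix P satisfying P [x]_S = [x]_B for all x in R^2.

Take x = bj: its S-coordinates are the j-th standard unit vector, so P e_j — column j of P — equals [bj]_B.
b1 = -c1 - c2, giving column 1 = [-1, -1]; repeating for each j gives P = [[-1, 1], [-1, 0]].

[[-1, 1], [-1, 0]]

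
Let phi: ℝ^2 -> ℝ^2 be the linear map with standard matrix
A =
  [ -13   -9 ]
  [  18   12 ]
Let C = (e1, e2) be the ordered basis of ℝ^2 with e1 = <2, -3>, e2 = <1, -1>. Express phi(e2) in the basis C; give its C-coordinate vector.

Column 2 of [phi]_C is the C-coordinate vector of phi(e2).
In standard coordinates phi(e2) = A e2 = <-4, 6>.
Converting to C: <-4, 6> = -2e1 + 0·e2, so the coordinate vector is <-2, 0>.

<-2, 0>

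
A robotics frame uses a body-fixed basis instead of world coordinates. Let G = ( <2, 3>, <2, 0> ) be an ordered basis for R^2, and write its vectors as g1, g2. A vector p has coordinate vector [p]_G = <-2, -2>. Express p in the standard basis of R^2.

The coordinates say p = -2g1 - 2g2; adding the scaled basis vectors gives <-8, -6>.

<-8, -6>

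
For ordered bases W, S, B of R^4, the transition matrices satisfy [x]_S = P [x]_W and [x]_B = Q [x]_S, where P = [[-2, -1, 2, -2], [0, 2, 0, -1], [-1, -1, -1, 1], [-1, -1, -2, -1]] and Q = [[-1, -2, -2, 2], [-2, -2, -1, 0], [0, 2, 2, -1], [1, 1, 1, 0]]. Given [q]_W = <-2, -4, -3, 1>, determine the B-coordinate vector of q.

First [q]_S = P [q]_W = <0, -9, 10, 11>.
Then [q]_B = Q [q]_S = <20, 8, -9, 1>.

<20, 8, -9, 1>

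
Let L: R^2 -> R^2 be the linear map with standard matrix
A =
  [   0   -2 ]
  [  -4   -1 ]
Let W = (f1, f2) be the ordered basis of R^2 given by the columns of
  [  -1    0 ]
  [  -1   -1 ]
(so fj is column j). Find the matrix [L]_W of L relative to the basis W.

With P the matrix whose columns are f1, f2, [L]_W = P^(-1) A P.
Column by column: L(f1) = A f1 = [2, 5]; its W-coordinates [-2, -3] give column 1.
Continuing for each basis vector yields [L]_W = [[-2, -2], [-3, 1]].

[[-2, -2], [-3, 1]]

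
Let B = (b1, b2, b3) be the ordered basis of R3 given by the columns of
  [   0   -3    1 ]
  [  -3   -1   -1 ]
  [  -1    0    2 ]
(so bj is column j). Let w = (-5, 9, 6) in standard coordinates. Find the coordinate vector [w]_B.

(-4, 2, 1)

Write w = c_1 b1 + ... + c_3 b3 and solve for the c_i.
Row-reducing the augmented matrix [M | w] gives c = (-4, 2, 1).
Check: -4b1 + 2b2 + b3 = (-5, 9, 6).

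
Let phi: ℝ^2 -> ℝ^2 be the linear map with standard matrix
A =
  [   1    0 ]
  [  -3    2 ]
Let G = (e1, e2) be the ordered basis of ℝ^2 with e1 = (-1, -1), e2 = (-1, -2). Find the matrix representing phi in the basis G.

[[3, 1], [-2, 0]]

The j-th column of [phi]_G is [phi(ej)]_G.
phi(e1) = A e1 = (-1, 1) = 3e1 - 2e2, so column 1 is (3, -2).
Repeating for e2 and assembling the columns gives [[3, 1], [-2, 0]].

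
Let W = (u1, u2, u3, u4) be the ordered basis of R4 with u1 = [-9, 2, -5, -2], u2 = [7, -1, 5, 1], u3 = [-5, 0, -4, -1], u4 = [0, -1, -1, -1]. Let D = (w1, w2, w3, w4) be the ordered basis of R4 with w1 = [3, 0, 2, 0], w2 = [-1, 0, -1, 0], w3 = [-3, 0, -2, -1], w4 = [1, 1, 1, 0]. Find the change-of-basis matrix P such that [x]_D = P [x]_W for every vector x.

[[-2, 1, 0, 2], [-1, -2, 2, 2], [2, -1, 1, 1], [2, -1, 0, -1]]

Let M have columns uj and N have columns wj. Then for every x, N [x]_D = x = M [x]_W, so P = N^(-1) M.
Since det N = 1, N^(-1) has integer entries; multiplying gives P = [[-2, 1, 0, 2], [-1, -2, 2, 2], [2, -1, 1, 1], [2, -1, 0, -1]].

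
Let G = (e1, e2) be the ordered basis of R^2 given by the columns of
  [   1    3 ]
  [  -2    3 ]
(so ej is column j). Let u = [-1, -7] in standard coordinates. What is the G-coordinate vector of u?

[u]_G is the unique c with M c = u, where M has columns e1, e2.
System: c_1 + 3c_2 = -1, -2c_1 + 3c_2 = -7; solving gives c_1 = 2, c_2 = -1.
Check: 2e1 - e2 = [-1, -7].

[2, -1]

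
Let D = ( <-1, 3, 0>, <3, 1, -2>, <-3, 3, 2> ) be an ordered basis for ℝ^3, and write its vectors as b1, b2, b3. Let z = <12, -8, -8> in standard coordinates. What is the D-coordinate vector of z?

<0, 1, -3>

Write z = c_1 b1 + ... + c_3 b3 and solve for the c_i.
Row-reducing the augmented matrix [M | z] gives c = (0, 1, -3).
Check: 0·b1 + b2 - 3b3 = <12, -8, -8>.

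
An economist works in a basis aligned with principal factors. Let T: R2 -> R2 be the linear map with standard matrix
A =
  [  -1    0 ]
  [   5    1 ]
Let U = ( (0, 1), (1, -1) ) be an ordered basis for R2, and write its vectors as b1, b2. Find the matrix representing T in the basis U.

[[1, 3], [0, -1]]

With P the matrix whose columns are b1, b2, [T]_U = P^(-1) A P.
Column by column: T(b1) = A b1 = (0, 1); its U-coordinates (1, 0) give column 1.
Continuing for each basis vector yields [T]_U = [[1, 3], [0, -1]].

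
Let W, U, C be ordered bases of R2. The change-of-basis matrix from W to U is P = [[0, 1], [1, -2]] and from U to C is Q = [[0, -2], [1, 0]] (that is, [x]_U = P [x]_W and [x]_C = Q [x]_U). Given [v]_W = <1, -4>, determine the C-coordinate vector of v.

<-18, -4>

Apply P to get U-coordinates <-4, 9>, then Q to get C-coordinates.
The result is [v]_C = <-18, -4>.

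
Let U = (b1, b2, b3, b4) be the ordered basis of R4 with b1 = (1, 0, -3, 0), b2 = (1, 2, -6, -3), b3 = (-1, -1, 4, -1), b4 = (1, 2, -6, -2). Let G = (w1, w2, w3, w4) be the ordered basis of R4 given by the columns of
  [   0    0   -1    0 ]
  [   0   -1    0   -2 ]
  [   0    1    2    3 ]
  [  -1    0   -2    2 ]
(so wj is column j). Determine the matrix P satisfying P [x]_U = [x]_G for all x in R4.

[[0, 1, 1, 0], [2, 2, -1, 2], [-1, -1, 1, -1], [-1, -2, 1, -2]]

Take x = bj: its U-coordinates are the j-th standard unit vector, so P e_j — column j of P — equals [bj]_G.
b1 = 0·w1 + 2w2 - w3 - w4, giving column 1 = (0, 2, -1, -1); repeating for each j gives P = [[0, 1, 1, 0], [2, 2, -1, 2], [-1, -1, 1, -1], [-1, -2, 1, -2]].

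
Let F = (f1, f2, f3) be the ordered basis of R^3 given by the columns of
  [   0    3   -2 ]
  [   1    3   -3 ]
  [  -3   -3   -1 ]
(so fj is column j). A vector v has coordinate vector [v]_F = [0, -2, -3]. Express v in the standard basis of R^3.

By definition v = 0·f1 - 2f2 - 3f3.
Summing componentwise gives [0, 3, 9].

[0, 3, 9]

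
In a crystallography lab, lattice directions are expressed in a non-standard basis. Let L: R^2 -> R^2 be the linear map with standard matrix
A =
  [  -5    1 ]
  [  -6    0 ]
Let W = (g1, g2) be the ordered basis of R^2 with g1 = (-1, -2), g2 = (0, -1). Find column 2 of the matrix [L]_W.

Column 2 of [L]_W is the W-coordinate vector of L(g2).
In standard coordinates L(g2) = A g2 = (-1, 0).
Converting to W: (-1, 0) = g1 - 2g2, so the coordinate vector is (1, -2).

(1, -2)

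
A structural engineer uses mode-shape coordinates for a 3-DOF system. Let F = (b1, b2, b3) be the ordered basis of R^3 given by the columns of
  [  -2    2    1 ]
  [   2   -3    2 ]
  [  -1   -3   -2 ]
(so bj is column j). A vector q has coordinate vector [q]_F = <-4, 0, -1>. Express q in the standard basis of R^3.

q = M [q]_F, where M has columns b1, ..., b3.
Carrying out the matrix-vector product, q = <7, -10, 6>.

<7, -10, 6>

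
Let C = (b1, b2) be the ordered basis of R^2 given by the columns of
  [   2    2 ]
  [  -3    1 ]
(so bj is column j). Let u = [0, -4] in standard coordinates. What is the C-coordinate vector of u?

We seek scalars with c_1 b1 + c_2 b2 = u; equivalently solve M c = u where the columns of M are b1, b2.
System: 2c_1 + 2c_2 = 0, -3c_1 + c_2 = -4; solving gives c_1 = 1, c_2 = -1.
Check: b1 - b2 = [0, -4].

[1, -1]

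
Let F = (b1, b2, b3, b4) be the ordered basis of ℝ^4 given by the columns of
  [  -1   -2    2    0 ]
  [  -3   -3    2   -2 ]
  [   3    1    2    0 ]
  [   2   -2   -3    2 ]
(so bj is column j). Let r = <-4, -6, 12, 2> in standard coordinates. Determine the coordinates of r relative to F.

Write r = c_1 b1 + ... + c_4 b4 and solve for the c_i.
Solving this 4x4 system gives c = (4, 0, 0, -3).
Check: 4b1 + 0·b2 + 0·b3 - 3b4 = <-4, -6, 12, 2>.

<4, 0, 0, -3>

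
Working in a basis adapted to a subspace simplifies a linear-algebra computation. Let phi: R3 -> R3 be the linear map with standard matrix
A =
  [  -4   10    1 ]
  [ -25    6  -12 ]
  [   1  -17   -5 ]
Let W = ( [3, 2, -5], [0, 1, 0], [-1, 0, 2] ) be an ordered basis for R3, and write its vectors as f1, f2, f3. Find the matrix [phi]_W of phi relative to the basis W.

With P the matrix whose columns are f1, ..., f3, [phi]_W = P^(-1) A P.
Column by column: phi(f1) = A f1 = [3, -3, -6]; its W-coordinates [0, -3, -3] give column 1.
Continuing for each basis vector yields [phi]_W = [[0, 3, 1], [-3, 0, -1], [-3, -1, -3]].

[[0, 3, 1], [-3, 0, -1], [-3, -1, -3]]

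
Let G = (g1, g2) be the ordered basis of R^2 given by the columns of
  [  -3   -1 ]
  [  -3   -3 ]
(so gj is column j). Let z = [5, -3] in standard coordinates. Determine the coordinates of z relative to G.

[-3, 4]

Write z = c_1 g1 + c_2 g2 and solve for the c_i.
System: -3c_1 - c_2 = 5, -3c_1 - 3c_2 = -3; solving gives c_1 = -3, c_2 = 4.
Check: -3g1 + 4g2 = [5, -3].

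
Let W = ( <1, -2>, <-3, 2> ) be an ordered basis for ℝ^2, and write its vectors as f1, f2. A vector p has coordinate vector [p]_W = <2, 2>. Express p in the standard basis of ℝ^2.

<-4, 0>

The coordinates say p = 2f1 + 2f2; adding the scaled basis vectors gives <-4, 0>.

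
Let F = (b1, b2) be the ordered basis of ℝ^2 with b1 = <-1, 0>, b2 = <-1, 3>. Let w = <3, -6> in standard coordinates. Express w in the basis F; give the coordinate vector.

<-1, -2>

[w]_F is the unique c with M c = w, where M has columns b1, b2.
System: -c_1 - c_2 = 3, 0c_1 + 3c_2 = -6; solving gives c_1 = -1, c_2 = -2.
Check: -b1 - 2b2 = <3, -6>.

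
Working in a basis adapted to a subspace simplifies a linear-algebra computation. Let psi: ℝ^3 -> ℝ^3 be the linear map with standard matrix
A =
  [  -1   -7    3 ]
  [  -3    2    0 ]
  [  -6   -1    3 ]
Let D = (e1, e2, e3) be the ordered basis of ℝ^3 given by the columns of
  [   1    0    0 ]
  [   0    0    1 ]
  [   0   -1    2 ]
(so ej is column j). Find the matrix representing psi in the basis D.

[[-1, -3, -1], [0, 3, -1], [-3, 0, 2]]

Let P have columns e1, ..., e3. Then [psi]_D = P^(-1) A P.
Here det P = 1, so P^(-1) is integer; computing A P first and then P^(-1)(A P) gives [[-1, -3, -1], [0, 3, -1], [-3, 0, 2]].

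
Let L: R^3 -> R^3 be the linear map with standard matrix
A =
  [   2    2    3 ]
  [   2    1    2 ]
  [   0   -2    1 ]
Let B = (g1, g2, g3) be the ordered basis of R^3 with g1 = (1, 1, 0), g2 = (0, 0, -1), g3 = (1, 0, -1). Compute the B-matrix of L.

With P the matrix whose columns are g1, ..., g3, [L]_B = P^(-1) A P.
Column by column: L(g1) = A g1 = (4, 3, -2); its B-coordinates (3, 1, 1) give column 1.
Continuing for each basis vector yields [L]_B = [[3, -2, 0], [1, 2, 2], [1, -1, -1]].

[[3, -2, 0], [1, 2, 2], [1, -1, -1]]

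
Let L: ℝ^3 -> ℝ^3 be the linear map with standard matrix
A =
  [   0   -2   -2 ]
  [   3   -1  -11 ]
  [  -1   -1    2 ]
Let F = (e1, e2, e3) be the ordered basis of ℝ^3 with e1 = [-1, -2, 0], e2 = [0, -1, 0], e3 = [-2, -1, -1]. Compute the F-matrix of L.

[[2, 0, -2], [0, 0, -1], [-3, -1, -1]]

Let P have columns e1, ..., e3. Then [L]_F = P^(-1) A P.
Here det P = -1, so P^(-1) is integer; computing A P first and then P^(-1)(A P) gives [[2, 0, -2], [0, 0, -1], [-3, -1, -1]].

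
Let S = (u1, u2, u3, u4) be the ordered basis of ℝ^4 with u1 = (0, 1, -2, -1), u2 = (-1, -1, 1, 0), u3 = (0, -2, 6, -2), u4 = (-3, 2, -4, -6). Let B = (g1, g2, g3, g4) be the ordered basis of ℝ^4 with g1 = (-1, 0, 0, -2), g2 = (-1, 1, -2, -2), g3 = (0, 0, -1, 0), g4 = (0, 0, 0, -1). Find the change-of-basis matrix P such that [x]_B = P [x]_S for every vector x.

Take x = uj: its S-coordinates are the j-th standard unit vector, so P e_j — column j of P — equals [uj]_B.
u1 = -g1 + g2 + 0·g3 + g4, giving column 1 = (-1, 1, 0, 1); repeating for each j gives P = [[-1, 2, 2, 1], [1, -1, -2, 2], [0, 1, -2, 0], [1, -2, 2, 0]].

[[-1, 2, 2, 1], [1, -1, -2, 2], [0, 1, -2, 0], [1, -2, 2, 0]]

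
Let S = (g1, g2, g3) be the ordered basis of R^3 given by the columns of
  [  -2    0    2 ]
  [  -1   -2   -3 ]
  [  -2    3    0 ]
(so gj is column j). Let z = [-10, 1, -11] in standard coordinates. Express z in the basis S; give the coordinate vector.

We seek scalars with c_1 g1 + ... + c_3 g3 = z; equivalently solve M c = z where the columns of M are g1, ..., g3.
Solving this 3x3 system gives c = (4, -1, -1).
Check: 4g1 - g2 - g3 = [-10, 1, -11].

[4, -1, -1]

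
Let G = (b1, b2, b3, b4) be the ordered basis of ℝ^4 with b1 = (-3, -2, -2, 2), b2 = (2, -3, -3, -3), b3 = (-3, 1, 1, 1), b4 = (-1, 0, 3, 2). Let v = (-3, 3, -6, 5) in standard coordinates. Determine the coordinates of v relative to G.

[v]_G is the unique c with M c = v, where M has columns b1, ..., b4.
Solving this 4x4 system gives c = (2, -3, -2, -3).
Check: 2b1 - 3b2 - 2b3 - 3b4 = (-3, 3, -6, 5).

(2, -3, -2, -3)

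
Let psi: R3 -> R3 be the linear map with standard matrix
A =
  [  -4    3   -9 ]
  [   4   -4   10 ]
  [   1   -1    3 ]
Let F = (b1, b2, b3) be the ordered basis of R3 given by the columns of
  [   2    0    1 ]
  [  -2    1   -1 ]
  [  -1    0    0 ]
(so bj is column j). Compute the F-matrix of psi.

Let P have columns b1, ..., b3. Then [psi]_F = P^(-1) A P.
Here det P = 1, so P^(-1) is integer; computing A P first and then P^(-1)(A P) gives [[-1, 1, -2], [1, -1, 1], [-3, 1, -3]].

[[-1, 1, -2], [1, -1, 1], [-3, 1, -3]]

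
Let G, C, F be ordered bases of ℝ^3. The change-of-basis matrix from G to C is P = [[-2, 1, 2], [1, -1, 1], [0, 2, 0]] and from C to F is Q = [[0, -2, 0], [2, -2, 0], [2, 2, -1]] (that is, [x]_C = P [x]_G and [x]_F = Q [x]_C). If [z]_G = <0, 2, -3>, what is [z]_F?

Composing the changes, [z]_F = Q P [z]_G.
Q P = [[-2, 2, -2], [-6, 4, 2], [-2, -2, 6]]; applying this to <0, 2, -3> gives <10, 2, -22>.

<10, 2, -22>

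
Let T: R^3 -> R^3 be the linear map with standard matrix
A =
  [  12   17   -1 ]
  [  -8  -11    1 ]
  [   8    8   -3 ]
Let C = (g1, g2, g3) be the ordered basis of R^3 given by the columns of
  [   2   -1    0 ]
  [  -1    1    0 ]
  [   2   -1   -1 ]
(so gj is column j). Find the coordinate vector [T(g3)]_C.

[0, -1, -2]

Column 3 of [T]_C is the C-coordinate vector of T(g3).
In standard coordinates T(g3) = A g3 = [1, -1, 3].
Converting to C: [1, -1, 3] = 0·g1 - g2 - 2g3, so the coordinate vector is [0, -1, -2].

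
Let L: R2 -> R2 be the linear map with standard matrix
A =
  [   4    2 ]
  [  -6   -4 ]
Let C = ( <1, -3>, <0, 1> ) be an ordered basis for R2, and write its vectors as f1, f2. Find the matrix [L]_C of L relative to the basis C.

Let P have columns f1, f2. Then [L]_C = P^(-1) A P.
Here det P = 1, so P^(-1) is integer; computing A P first and then P^(-1)(A P) gives [[-2, 2], [0, 2]].

[[-2, 2], [0, 2]]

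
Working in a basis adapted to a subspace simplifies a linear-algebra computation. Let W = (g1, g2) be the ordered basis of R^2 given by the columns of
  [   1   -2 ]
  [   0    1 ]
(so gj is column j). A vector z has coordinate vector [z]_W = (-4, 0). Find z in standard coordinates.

(-4, 0)

z = M [z]_W, where M has columns g1, g2.
Carrying out the matrix-vector product, z = (-4, 0).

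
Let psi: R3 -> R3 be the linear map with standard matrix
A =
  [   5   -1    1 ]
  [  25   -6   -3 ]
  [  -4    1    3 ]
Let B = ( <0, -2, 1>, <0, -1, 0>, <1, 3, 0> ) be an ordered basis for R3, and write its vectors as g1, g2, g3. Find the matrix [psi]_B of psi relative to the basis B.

[[1, -1, -1], [-2, -1, 1], [3, 1, 2]]

The j-th column of [psi]_B is [psi(gj)]_B.
psi(g1) = A g1 = <3, 9, 1> = g1 - 2g2 + 3g3, so column 1 is <1, -2, 3>.
Repeating for g2, g3 and assembling the columns gives [[1, -1, -1], [-2, -1, 1], [3, 1, 2]].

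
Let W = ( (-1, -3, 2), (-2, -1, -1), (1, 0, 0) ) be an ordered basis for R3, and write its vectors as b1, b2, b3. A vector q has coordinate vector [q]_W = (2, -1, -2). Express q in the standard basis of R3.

q = M [q]_W, where M has columns b1, ..., b3.
Carrying out the matrix-vector product, q = (-2, -5, 5).

(-2, -5, 5)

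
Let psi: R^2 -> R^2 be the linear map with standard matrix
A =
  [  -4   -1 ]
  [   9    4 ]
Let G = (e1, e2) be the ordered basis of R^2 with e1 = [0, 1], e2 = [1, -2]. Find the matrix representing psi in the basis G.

Let P have columns e1, e2. Then [psi]_G = P^(-1) A P.
Here det P = -1, so P^(-1) is integer; computing A P first and then P^(-1)(A P) gives [[2, -3], [-1, -2]].

[[2, -3], [-1, -2]]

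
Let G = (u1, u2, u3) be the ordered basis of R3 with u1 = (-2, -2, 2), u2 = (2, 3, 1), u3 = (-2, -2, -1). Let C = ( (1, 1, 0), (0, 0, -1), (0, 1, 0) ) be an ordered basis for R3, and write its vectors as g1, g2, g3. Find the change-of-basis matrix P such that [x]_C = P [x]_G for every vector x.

Column j of P is [uj]_C, since P maps G-coordinates to C-coordinates.
Expressing u1 in C: u1 = -2g1 - 2g2 + 0·g3, so column 1 of P is (-2, -2, 0).
Doing the same for each uj gives P = [[-2, 2, -2], [-2, -1, 1], [0, 1, 0]].

[[-2, 2, -2], [-2, -1, 1], [0, 1, 0]]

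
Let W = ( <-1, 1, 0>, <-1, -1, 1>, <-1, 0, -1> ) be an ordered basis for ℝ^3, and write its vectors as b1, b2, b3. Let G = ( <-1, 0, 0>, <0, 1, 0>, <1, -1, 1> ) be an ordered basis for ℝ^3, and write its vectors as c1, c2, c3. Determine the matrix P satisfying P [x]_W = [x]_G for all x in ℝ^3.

[[1, 2, 0], [1, 0, -1], [0, 1, -1]]

Take x = bj: its W-coordinates are the j-th standard unit vector, so P e_j — column j of P — equals [bj]_G.
b1 = c1 + c2 + 0·c3, giving column 1 = <1, 1, 0>; repeating for each j gives P = [[1, 2, 0], [1, 0, -1], [0, 1, -1]].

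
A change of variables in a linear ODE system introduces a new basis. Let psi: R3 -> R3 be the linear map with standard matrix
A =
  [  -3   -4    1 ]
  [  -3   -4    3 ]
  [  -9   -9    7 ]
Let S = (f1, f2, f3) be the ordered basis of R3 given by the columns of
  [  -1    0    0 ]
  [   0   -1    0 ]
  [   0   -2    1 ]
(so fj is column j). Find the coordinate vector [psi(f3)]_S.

(-1, -3, 1)

Column 3 of [psi]_S is the S-coordinate vector of psi(f3).
In standard coordinates psi(f3) = A f3 = (1, 3, 7).
Converting to S: (1, 3, 7) = -f1 - 3f2 + f3, so the coordinate vector is (-1, -3, 1).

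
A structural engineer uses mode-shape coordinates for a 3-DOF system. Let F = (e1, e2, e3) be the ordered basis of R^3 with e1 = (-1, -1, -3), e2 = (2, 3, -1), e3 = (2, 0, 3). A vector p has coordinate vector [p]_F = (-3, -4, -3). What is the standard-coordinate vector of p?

(-11, -9, 4)

p = M [p]_F, where M has columns e1, ..., e3.
Carrying out the matrix-vector product, p = (-11, -9, 4).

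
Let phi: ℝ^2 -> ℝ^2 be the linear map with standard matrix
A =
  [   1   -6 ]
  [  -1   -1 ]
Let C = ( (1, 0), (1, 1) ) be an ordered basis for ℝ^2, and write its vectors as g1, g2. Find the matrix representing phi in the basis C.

Let P have columns g1, g2. Then [phi]_C = P^(-1) A P.
Here det P = 1, so P^(-1) is integer; computing A P first and then P^(-1)(A P) gives [[2, -3], [-1, -2]].

[[2, -3], [-1, -2]]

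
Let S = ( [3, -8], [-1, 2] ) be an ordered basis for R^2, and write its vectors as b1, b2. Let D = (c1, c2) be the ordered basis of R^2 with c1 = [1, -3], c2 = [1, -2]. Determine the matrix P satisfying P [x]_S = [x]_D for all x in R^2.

[[2, 0], [1, -1]]

Let M have columns bj and N have columns cj. Then for every x, N [x]_D = x = M [x]_S, so P = N^(-1) M.
Since det N = 1, N^(-1) has integer entries; multiplying gives P = [[2, 0], [1, -1]].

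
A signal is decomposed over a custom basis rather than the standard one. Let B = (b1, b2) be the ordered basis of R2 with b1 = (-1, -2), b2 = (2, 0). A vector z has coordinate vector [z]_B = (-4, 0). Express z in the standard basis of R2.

The coordinates say z = -4b1 + 0·b2; adding the scaled basis vectors gives (4, 8).

(4, 8)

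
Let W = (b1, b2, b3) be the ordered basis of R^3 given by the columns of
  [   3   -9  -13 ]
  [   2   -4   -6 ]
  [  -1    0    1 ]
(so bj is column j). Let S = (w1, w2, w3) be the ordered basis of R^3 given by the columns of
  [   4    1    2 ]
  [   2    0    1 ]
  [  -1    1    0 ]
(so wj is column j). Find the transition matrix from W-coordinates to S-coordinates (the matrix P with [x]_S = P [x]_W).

Let M have columns bj and N have columns wj. Then for every x, N [x]_S = x = M [x]_W, so P = N^(-1) M.
Since det N = -1, N^(-1) has integer entries; multiplying gives P = [[0, -1, -2], [-1, -1, -1], [2, -2, -2]].

[[0, -1, -2], [-1, -1, -1], [2, -2, -2]]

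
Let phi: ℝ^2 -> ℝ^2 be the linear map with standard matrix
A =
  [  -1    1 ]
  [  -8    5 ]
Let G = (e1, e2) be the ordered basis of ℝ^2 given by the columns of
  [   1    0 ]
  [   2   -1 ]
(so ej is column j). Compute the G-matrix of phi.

Let P have columns e1, e2. Then [phi]_G = P^(-1) A P.
Here det P = -1, so P^(-1) is integer; computing A P first and then P^(-1)(A P) gives [[1, -1], [0, 3]].

[[1, -1], [0, 3]]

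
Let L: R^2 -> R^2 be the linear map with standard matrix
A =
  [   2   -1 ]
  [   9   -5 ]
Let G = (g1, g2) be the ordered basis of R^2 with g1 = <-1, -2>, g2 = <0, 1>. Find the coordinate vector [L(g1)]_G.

Compute L(g1) = A g1 = <0, 1> in standard coordinates.
Then write this in G-coordinates: solve for y in y_1 g1 + y_2 g2 = <0, 1>.
This gives y = <0, 1>, which is column 1 of [L]_G.

<0, 1>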